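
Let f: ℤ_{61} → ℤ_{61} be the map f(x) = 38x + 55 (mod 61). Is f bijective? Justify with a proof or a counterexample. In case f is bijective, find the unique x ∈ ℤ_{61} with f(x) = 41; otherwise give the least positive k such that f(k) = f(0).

51

Recall that injectivity means: for all u, v in the domain, f(u) = f(v) implies u = v.
Suppose f(u) = f(v) in ℤ_{61}. Then 38u + 55 ≡ 38v + 55 (mod 61), so 38(u − v) ≡ 0 (mod 61).
Since gcd(38, 61) = 1, 38 is invertible modulo 61, so u − v ≡ 0 (mod 61), i.e. u = v.
We now compute 38⁻¹ mod 61 explicitly. Euclid's algorithm: 61 = 1·38 + 23, 38 = 1·23 + 15, 23 = 1·15 + 8, 15 = 1·8 + 7, 8 = 1·7 + 1; back-substituting gives 1 = 53·38 − 33·61, so 38⁻¹ ≡ 53 (mod 61).
For any y ∈ ℤ_{61}, x = 53(y − 55) mod 61 satisfies f(x) = 38·53(y − 55) + 55 ≡ y (since 38·53 ≡ 1 mod 61). So every y has a preimage.
So f is bijective.
Since f is bijective, we compute f⁻¹(41): solve 38x + 55 ≡ 41 (mod 61), i.e. 38x ≡ 47 (mod 61).
Multiplying by 38⁻¹ = 53 gives x ≡ 53·47 = 2491 = 40·61 + 51 ≡ 51 (mod 61).
Check: f(51) = 38·51 + 55 = 1993 = 32·61 + 41 ≡ 41 (mod 61).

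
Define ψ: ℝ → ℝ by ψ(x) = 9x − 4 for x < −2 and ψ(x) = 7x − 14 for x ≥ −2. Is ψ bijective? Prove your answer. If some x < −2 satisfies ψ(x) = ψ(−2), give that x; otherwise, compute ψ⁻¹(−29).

-8/3

Both pieces are strictly increasing (slopes 9 and 7), so each is injective on its own interval.
The left piece maps (−∞, −2) onto (−∞, −22); the right piece maps [−2, ∞) onto [−28, ∞).
These images overlap. In particular ψ(−2) = −28 (right piece), and solving 9x − 4 = −28 on the left piece gives x = −8/3 < −2.
So ψ(−8/3) = ψ(−2) with −8/3 ≠ −2, and ψ is not injective, hence not bijective. This x = −8/3 is the requested value below −2.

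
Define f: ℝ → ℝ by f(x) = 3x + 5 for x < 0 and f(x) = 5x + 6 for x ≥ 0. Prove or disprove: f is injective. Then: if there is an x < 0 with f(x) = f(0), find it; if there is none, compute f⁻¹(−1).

Both pieces are strictly increasing (slopes 3 and 5), so each is injective on its own interval.
The left piece maps (−∞, 0) onto (−∞, 5); the right piece maps [0, ∞) onto [6, ∞).
These images are disjoint, so no value is attained by both pieces. Therefore f is injective.
Because the two images are disjoint, no x < 0 has f(x) = f(0), so we compute f⁻¹(−1): −1 lies in (−∞, 5), so solve 3x + 5 = −1: x = (−1 − 5)/3 = −2.

-2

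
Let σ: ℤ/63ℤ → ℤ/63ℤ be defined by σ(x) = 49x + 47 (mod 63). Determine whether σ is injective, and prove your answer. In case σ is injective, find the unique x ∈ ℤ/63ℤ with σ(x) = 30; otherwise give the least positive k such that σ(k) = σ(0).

9

Recall that σ is injective when σ(x_1) = σ(x_2) forces x_1 = x_2.
We have gcd(49, 63) = 7 > 1. Taking x_1 = 0 and x_2 = 9: σ(0) = 47 and σ(9) = 49·9 + 47 = 488 ≡ 47 (mod 63).
So σ(0) = σ(9) while 0 ≠ 9, so σ is not injective.
Since σ is not injective, we find the least positive k with σ(k) = σ(0): this means 49k ≡ 0 (mod 63), i.e. 63 ∣ 49k. Since gcd(49, 63) = 7, dividing through by 7 this holds exactly when 9 ∣ 7k, and as gcd(7, 9) = 1, exactly when 9 ∣ k.
The smallest positive such k is 9.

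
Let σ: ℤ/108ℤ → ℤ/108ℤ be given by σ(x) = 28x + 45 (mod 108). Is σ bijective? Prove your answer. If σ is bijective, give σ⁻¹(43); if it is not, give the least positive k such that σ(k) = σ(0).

27

We have gcd(28, 108) = 4 > 1. Taking a = 0 and b = 27: σ(0) = 45 and σ(27) = 28·27 + 45 = 801 ≡ 45 (mod 108).
So σ(0) = σ(27) while 0 ≠ 27, therefore σ is not injective, hence not bijective.
Since σ is not bijective, we find the least positive k with σ(k) = σ(0): this means 28k ≡ 0 (mod 108), i.e. 108 ∣ 28k. Since gcd(28, 108) = 4, dividing through by 4 this holds exactly when 27 ∣ 7k, and as gcd(7, 27) = 1, exactly when 27 ∣ k.
The smallest positive such k is 27.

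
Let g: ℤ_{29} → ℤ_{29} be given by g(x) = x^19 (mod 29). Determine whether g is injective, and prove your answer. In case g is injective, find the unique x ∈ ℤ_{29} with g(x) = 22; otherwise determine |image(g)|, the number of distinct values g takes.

Since 29 is prime, the nonzero elements of ℤ_{29} form a cyclic group of order 28.
As gcd(19, 28) = 1, raising to the 19th power is a bijection on this group: if s^19 ≡ t^19 then (st^{−1})^19 = 1, and the only element of order dividing gcd(19, 28) = 1 is 1, so s = t.
With g(0) = 0 this makes g injective on all of ℤ_{29}, hence bijective (finite equal-size domain and codomain). In particular g is injective.
Since g is injective, we find the preimage of 22. The inverse of x ↦ x^19 on (ℤ_{29})^× is x ↦ x^3, because 19·3 = 57 = 2·28 + 1 ≡ 1 (mod 28) and x^{28} = 1 for x ≠ 0 (Fermat). So g⁻¹(22) = 22^3 mod 29.
Repeated squaring mod 29: 22^1 ≡ 22, 22^2 ≡ 22² = 484 ≡ 20. Since 3 = 2 + 1, 22^3 ≡ 20·22: 20·22 = 440 ≡ 5. So 22^3 ≡ 5 (mod 29).
Hence g⁻¹(22) = 5.

5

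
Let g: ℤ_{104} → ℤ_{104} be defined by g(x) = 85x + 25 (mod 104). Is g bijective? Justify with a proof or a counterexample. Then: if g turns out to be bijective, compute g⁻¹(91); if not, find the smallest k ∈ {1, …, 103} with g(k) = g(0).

2

Suppose g(a) = g(b) in ℤ_{104}. Then 85a + 25 ≡ 85b + 25 (mod 104), thus 85(a − b) ≡ 0 (mod 104).
Since gcd(85, 104) = 1, 85 is invertible modulo 104, therefore a − b ≡ 0 (mod 104), i.e. a = b.
We now compute 85⁻¹ mod 104 explicitly. Euclid's algorithm: 104 = 1·85 + 19, 85 = 4·19 + 9, 19 = 2·9 + 1; back-substituting gives 1 = 93·85 − 76·104, so 85⁻¹ ≡ 93 (mod 104).
Then y ↦ 93(y − 25) is a two-sided inverse to g, so every y ∈ ℤ_{104} has a preimage.
Therefore g is bijective.
Since g is bijective, we compute g⁻¹(91): solve 85x + 25 ≡ 91 (mod 104), i.e. 85x ≡ 66 (mod 104).
Multiplying by 85⁻¹ = 93 gives x ≡ 93·66 = 6138 = 59·104 + 2 ≡ 2 (mod 104).
Check: g(2) = 85·2 + 25 = 195 = 1·104 + 91 ≡ 91 (mod 104).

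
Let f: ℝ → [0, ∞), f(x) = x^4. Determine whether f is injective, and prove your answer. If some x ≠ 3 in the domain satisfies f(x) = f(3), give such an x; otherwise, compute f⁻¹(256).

f(3) = 81 = (−3)^4 = f(−3) (since 4 is even), with 3 ≠ −3. So f is not injective.
For the follow-up, such an x exists: taking x = −3 ∈ ℝ gives f(−3) = 81 = f(3) with −3 ≠ 3.

-3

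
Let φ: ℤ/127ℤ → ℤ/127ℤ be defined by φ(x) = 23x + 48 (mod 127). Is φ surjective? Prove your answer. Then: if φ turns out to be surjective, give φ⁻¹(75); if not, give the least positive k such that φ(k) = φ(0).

84

Recall: φ is surjective if every y in the codomain equals φ(x) for some x in the domain.
Since gcd(23, 127) = 1, 23 is invertible modulo 127. Euclid's algorithm: 127 = 5·23 + 12, 23 = 1·12 + 11, 12 = 1·11 + 1; back-substituting gives 1 = 116·23 − 21·127, so 23⁻¹ ≡ 116 (mod 127).
For any y ∈ ℤ/127ℤ, x = 116(y − 48) mod 127 satisfies φ(x) = 23·116(y − 48) + 48 ≡ y (since 23·116 ≡ 1 mod 127). So every y has a preimage.
Therefore φ is surjective.
Since φ is surjective, we compute φ⁻¹(75): solve 23x + 48 ≡ 75 (mod 127), i.e. 23x ≡ 27 (mod 127).
Multiplying by 23⁻¹ = 116 gives x ≡ 116·27 = 3132 = 24·127 + 84 ≡ 84 (mod 127).
Check: φ(84) = 23·84 + 48 = 1980 = 15·127 + 75 ≡ 75 (mod 127).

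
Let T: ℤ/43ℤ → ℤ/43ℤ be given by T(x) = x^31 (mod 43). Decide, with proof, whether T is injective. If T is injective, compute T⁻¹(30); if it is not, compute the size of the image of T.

29

Since 43 is prime, the nonzero elements of ℤ/43ℤ form a cyclic group of order 42.
As gcd(31, 42) = 1, raising to the 31st power is a bijection on this group: if a^31 ≡ b^31 then (ab^{−1})^31 = 1, and the only element of order dividing gcd(31, 42) = 1 is 1, so a = b.
With T(0) = 0 this makes T injective on all of ℤ/43ℤ, hence bijective (finite equal-size domain and codomain). In particular T is injective.
Since T is injective, we find the preimage of 30. The inverse of x ↦ x^31 on (ℤ/43ℤ)^× is x ↦ x^19, because 31·19 = 589 = 14·42 + 1 ≡ 1 (mod 42) and x^{42} = 1 for x ≠ 0 (Fermat). So T⁻¹(30) = 30^19 mod 43.
Repeated squaring mod 43: 30^1 ≡ 30, 30^2 ≡ 30² = 900 ≡ 40, 30^4 ≡ 40² = 1600 ≡ 9, 30^8 ≡ 9² = 81 ≡ 38, 30^16 ≡ 38² = 1444 ≡ 25. Since 19 = 16 + 2 + 1, 30^19 ≡ 25·40·30: 25·40 = 1000 ≡ 11, then 11·30 = 330 ≡ 29. So 30^19 ≡ 29 (mod 43).
Hence T⁻¹(30) = 29.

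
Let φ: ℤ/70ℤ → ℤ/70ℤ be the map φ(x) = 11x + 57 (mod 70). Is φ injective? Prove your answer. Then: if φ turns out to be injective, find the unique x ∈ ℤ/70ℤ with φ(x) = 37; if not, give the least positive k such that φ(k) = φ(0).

If φ(u) = φ(v), then 11u ≡ 11v (mod 70). Because gcd(11, 70) = 1, we may cancel 11 to get u ≡ v (mod 70).
Thus φ is injective.
We now compute 11⁻¹ mod 70 explicitly. Euclid's algorithm: 70 = 6·11 + 4, 11 = 2·4 + 3, 4 = 1·3 + 1; back-substituting gives 1 = 51·11 − 8·70, so 11⁻¹ ≡ 51 (mod 70).
Since φ is injective, we find φ⁻¹(37): we need 11x ≡ 37 − 57 ≡ 50 (mod 70). Using 11⁻¹ = 51: x ≡ 51·50 = 2550 = 36·70 + 30, so x = 30.
Check: φ(30) = 11·30 + 57 = 387 = 5·70 + 37 ≡ 37 (mod 70).

30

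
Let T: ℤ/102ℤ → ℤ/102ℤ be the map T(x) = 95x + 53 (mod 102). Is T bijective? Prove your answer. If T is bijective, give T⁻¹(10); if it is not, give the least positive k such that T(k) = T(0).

79

If T(x_1) = T(x_2), then 95x_1 ≡ 95x_2 (mod 102). Because gcd(95, 102) = 1, we may cancel 95 to get x_1 ≡ x_2 (mod 102).
We now compute 95⁻¹ mod 102 explicitly. Euclid's algorithm: 102 = 1·95 + 7, 95 = 13·7 + 4, 7 = 1·4 + 3, 4 = 1·3 + 1; back-substituting gives 1 = 29·95 − 27·102, so 95⁻¹ ≡ 29 (mod 102).
For any y ∈ ℤ/102ℤ, x = 29(y − 53) mod 102 satisfies T(x) = 95·29(y − 53) + 53 ≡ y (since 95·29 ≡ 1 mod 102). So every y has a preimage.
Thus T is bijective.
Since T is bijective, we compute T⁻¹(10): solve 95x + 53 ≡ 10 (mod 102), i.e. 95x ≡ 59 (mod 102).
Multiplying by 95⁻¹ = 29 gives x ≡ 29·59 = 1711 = 16·102 + 79 ≡ 79 (mod 102).
Check: T(79) = 95·79 + 53 = 7558 = 74·102 + 10 ≡ 10 (mod 102).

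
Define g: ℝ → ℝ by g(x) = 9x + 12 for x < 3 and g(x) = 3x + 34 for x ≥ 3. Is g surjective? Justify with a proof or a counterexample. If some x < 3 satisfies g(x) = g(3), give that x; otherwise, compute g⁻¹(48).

14/3

Both pieces are strictly increasing (slopes 9 and 3), so each is injective on its own interval.
The left piece maps (−∞, 3) onto (−∞, 39); the right piece maps [3, ∞) onto [43, ∞).
The union (−∞, 39) ∪ [43, ∞) omits the interval between 39 and 43; in particular 39 has no preimage. So g is not surjective.
Because the two images are disjoint, no x < 3 has g(x) = g(3), so we compute g⁻¹(48): 48 lies in [43, ∞), so solve 3x + 34 = 48: x = (48 − 34)/3 = 14/3.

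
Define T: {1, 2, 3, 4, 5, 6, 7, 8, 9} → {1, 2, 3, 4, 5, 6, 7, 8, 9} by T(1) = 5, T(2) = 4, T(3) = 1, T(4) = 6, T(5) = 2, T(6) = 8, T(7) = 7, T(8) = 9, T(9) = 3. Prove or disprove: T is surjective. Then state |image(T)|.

Every element of the codomain has a preimage: 1 = T(3), 2 = T(5), 3 = T(9), 4 = T(2), 5 = T(1), 6 = T(4), 7 = T(7), 8 = T(6), 9 = T(8).
Thus T is surjective.
The image of T is {1, 2, 3, 4, 5, 6, 7, 8, 9}, which has 9 elements.

9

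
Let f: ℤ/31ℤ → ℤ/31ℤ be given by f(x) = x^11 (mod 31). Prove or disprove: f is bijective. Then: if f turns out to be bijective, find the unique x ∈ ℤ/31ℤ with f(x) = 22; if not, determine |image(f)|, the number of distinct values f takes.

Since 31 is prime, the nonzero elements of ℤ/31ℤ form a cyclic group of order 30.
As gcd(11, 30) = 1, raising to the 11th power is a bijection on this group: if x_1^11 ≡ x_2^11 then (x_1x_2^{−1})^11 = 1, and the only element of order dividing gcd(11, 30) = 1 is 1, so x_1 = x_2.
With f(0) = 0 this makes f injective on all of ℤ/31ℤ, hence bijective (finite equal-size domain and codomain). In particular f is bijective.
Since f is bijective, we find the preimage of 22. The inverse of x ↦ x^11 on (ℤ/31ℤ)^× is x ↦ x^11, because 11·11 = 121 = 4·30 + 1 ≡ 1 (mod 30) and x^{30} = 1 for x ≠ 0 (Fermat). So f⁻¹(22) = 22^11 mod 31.
Repeated squaring mod 31: 22^1 ≡ 22, 22^2 ≡ 22² = 484 ≡ 19, 22^4 ≡ 19² = 361 ≡ 20, 22^8 ≡ 20² = 400 ≡ 28. Since 11 = 8 + 2 + 1, 22^11 ≡ 28·19·22: 28·19 = 532 ≡ 5, then 5·22 = 110 ≡ 17. So 22^11 ≡ 17 (mod 31).
Hence f⁻¹(22) = 17.

17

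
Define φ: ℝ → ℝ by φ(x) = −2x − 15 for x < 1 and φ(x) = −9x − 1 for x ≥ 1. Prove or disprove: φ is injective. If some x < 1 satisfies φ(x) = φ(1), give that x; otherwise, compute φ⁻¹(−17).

Both pieces are strictly decreasing (slopes −2 and −9), so each is injective on its own interval.
The left piece maps (−∞, 1) onto (−17, ∞); the right piece maps [1, ∞) onto (−∞, −10].
These images overlap. In particular φ(1) = −10 (right piece), and solving −2x − 15 = −10 on the left piece gives x = −5/2 < 1.
So φ(−5/2) = φ(1) with −5/2 ≠ 1, and φ is not injective. This x = −5/2 is the requested value below 1.

-5/2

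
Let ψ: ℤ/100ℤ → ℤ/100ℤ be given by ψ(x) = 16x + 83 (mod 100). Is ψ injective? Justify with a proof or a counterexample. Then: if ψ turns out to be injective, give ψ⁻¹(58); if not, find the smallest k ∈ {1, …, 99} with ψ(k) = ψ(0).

25

We have gcd(16, 100) = 4 > 1. Taking u = 0 and v = 25: ψ(0) = 83 and ψ(25) = 16·25 + 83 = 483 ≡ 83 (mod 100).
So ψ(0) = ψ(25) while 0 ≠ 25, therefore ψ is not injective.
Since ψ is not injective, we find the least positive k with ψ(k) = ψ(0): this means 16k ≡ 0 (mod 100), i.e. 100 ∣ 16k. Since gcd(16, 100) = 4, dividing through by 4 this holds exactly when 25 ∣ 4k, and as gcd(4, 25) = 1, exactly when 25 ∣ k.
The smallest positive such k is 25.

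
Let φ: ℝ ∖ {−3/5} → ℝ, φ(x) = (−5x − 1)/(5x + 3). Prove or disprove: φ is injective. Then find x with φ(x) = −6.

Suppose φ(a) = φ(b). Cross-multiplying: (−5a − 1)(5b + 3) = (−5b − 1)(5a + 3).
Expanding both sides and cancelling the symmetric terms leaves −10·(a − b) = 0. Since −10 ≠ 0, a = b. Hence φ is injective.
Solving φ(x) = −6: cross-multiplying gives −5x − 1 = −6(5x + 3), which rearranges to 25x = −17, so x = −17/25.

-17/25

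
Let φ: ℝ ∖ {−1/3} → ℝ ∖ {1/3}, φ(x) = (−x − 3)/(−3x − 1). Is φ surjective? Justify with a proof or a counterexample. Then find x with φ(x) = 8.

For any y ≠ 1/3, solving y(−3x − 1) = −x − 3 for x gives a well-defined x ≠ −1/3. So φ is surjective.
Solving φ(x) = 8: cross-multiplying gives −x − 3 = 8(−3x − 1), which rearranges to 23x = −5, so x = −5/23.

-5/23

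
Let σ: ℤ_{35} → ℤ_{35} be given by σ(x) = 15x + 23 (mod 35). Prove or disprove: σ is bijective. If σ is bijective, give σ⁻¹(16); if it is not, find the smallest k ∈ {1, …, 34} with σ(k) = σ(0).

We have gcd(15, 35) = 5 > 1. Taking s = 0 and t = 7: σ(0) = 23 and σ(7) = 15·7 + 23 = 128 ≡ 23 (mod 35).
So σ(0) = σ(7) while 0 ≠ 7, hence σ is not injective, hence not bijective.
Since σ is not bijective, we find the least positive k with σ(k) = σ(0): this means 15k ≡ 0 (mod 35), i.e. 35 ∣ 15k. Since gcd(15, 35) = 5, dividing through by 5 this holds exactly when 7 ∣ 3k, and as gcd(3, 7) = 1, exactly when 7 ∣ k.
The smallest positive such k is 7.

7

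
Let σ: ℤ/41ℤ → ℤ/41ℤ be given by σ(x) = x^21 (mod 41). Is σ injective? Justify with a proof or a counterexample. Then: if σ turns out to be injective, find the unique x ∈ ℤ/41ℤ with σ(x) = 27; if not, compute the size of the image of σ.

14

Since 41 is prime, the nonzero elements of ℤ/41ℤ form a cyclic group of order 40.
As gcd(21, 40) = 1, raising to the 21st power is a bijection on this group: if s^21 ≡ t^21 then (st^{−1})^21 = 1, and the only element of order dividing gcd(21, 40) = 1 is 1, so s = t.
With σ(0) = 0 this makes σ injective on all of ℤ/41ℤ, hence bijective (finite equal-size domain and codomain). In particular σ is injective.
Since σ is injective, we find the preimage of 27. The inverse of x ↦ x^21 on (ℤ/41ℤ)^× is x ↦ x^21, because 21·21 = 441 = 11·40 + 1 ≡ 1 (mod 40) and x^{40} = 1 for x ≠ 0 (Fermat). So σ⁻¹(27) = 27^21 mod 41.
Repeated squaring mod 41: 27^1 ≡ 27, 27^2 ≡ 27² = 729 ≡ 32, 27^4 ≡ 32² = 1024 ≡ 40, 27^8 ≡ 40² = 1600 ≡ 1, 27^16 ≡ 1² = 1. Since 21 = 16 + 4 + 1, 27^21 ≡ 1·40·27: 1·40 = 40, then 40·27 = 1080 ≡ 14. So 27^21 ≡ 14 (mod 41).
Hence σ⁻¹(27) = 14.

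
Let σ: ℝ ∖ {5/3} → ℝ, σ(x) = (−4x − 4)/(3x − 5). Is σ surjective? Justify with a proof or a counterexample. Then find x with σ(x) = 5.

21/19

If σ(x) = −4/3, cross-multiplying gives 3(−4x − 4) = −4(3x − 5), which simplifies to −12 = 20 — false.  So −4/3 has no preimage and σ is not surjective.
Solving σ(x) = 5: cross-multiplying gives −4x − 4 = 5(3x − 5), which rearranges to −19x = −21, so x = 21/19.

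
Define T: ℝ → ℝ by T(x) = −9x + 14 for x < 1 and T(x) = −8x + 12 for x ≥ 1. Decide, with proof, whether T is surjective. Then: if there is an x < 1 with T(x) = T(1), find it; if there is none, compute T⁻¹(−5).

17/8

Both pieces are strictly decreasing (slopes −9 and −8), so each is injective on its own interval.
The left piece maps (−∞, 1) onto (5, ∞); the right piece maps [1, ∞) onto (−∞, 4].
The union (5, ∞) ∪ (−∞, 4] omits the interval between 5 and 4; in particular 5 has no preimage. So T is not surjective.
Because the two images are disjoint, no x < 1 has T(x) = T(1), so we compute T⁻¹(−5): −5 lies in (−∞, 4], so solve −8x + 12 = −5: x = (−5 − 12)/(−8) = 17/8.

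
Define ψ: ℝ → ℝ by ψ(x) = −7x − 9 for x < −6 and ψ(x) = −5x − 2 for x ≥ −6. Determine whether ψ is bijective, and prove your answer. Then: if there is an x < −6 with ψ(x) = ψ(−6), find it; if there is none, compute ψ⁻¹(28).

Both pieces are strictly decreasing (slopes −7 and −5), so each is injective on its own interval.
The left piece maps (−∞, −6) onto (33, ∞); the right piece maps [−6, ∞) onto (−∞, 28].
The images leave a gap (33 has no preimage), so ψ is not surjective, hence not bijective.
Because the two images are disjoint, no x < −6 has ψ(x) = ψ(−6), so we compute ψ⁻¹(28): 28 lies in (−∞, 28], so solve −5x − 2 = 28: x = (28 + 2)/(−5) = −6.

-6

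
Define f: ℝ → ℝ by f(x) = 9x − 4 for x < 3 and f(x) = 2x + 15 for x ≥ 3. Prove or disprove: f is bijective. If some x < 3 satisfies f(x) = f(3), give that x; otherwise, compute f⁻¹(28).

Both pieces are strictly increasing (slopes 9 and 2), so each is injective on its own interval.
The left piece maps (−∞, 3) onto (−∞, 23); the right piece maps [3, ∞) onto [21, ∞).
These images overlap. In particular f(3) = 21 (right piece), and solving 9x − 4 = 21 on the left piece gives x = 25/9 < 3.
So f(25/9) = f(3) with 25/9 ≠ 3, and f is not injective, hence not bijective. This x = 25/9 is the requested value below 3.

25/9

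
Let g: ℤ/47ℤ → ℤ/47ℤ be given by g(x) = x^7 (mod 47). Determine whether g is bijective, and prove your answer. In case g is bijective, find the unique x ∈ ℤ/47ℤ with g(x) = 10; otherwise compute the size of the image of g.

26

Since 47 is prime, the nonzero elements of ℤ/47ℤ form a cyclic group of order 46.
As gcd(7, 46) = 1, raising to the 7th power is a bijection on this group: if x_1^7 ≡ x_2^7 then (x_1x_2^{−1})^7 = 1, and the only element of order dividing gcd(7, 46) = 1 is 1, so x_1 = x_2.
With g(0) = 0 this makes g injective on all of ℤ/47ℤ, hence bijective (finite equal-size domain and codomain). In particular g is bijective.
Since g is bijective, we find the preimage of 10. The inverse of x ↦ x^7 on (ℤ/47ℤ)^× is x ↦ x^33, because 7·33 = 231 = 5·46 + 1 ≡ 1 (mod 46) and x^{46} = 1 for x ≠ 0 (Fermat). So g⁻¹(10) = 10^33 mod 47.
Repeated squaring mod 47: 10^1 ≡ 10, 10^2 ≡ 10² = 100 ≡ 6, 10^4 ≡ 6² = 36, 10^8 ≡ 36² = 1296 ≡ 27, 10^16 ≡ 27² = 729 ≡ 24, 10^32 ≡ 24² = 576 ≡ 12. Since 33 = 32 + 1, 10^33 ≡ 12·10: 12·10 = 120 ≡ 26. So 10^33 ≡ 26 (mod 47).
Hence g⁻¹(10) = 26.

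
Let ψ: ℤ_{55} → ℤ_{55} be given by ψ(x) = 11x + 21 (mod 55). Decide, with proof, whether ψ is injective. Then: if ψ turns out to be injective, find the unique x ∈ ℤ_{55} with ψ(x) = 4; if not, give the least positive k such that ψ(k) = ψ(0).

5

Recall: ψ is injective if ψ(x_1) = ψ(x_2) implies x_1 = x_2.
We have gcd(11, 55) = 11 > 1. Taking x_1 = 0 and x_2 = 5: ψ(0) = 21 and ψ(5) = 11·5 + 21 = 76 ≡ 21 (mod 55).
So ψ(0) = ψ(5) while 0 ≠ 5, so ψ is not injective.
Since ψ is not injective, we find the least positive k with ψ(k) = ψ(0): this means 11k ≡ 0 (mod 55), i.e. 55 ∣ 11k. Since gcd(11, 55) = 11, dividing through by 11 this holds exactly when 5 ∣ k.
The smallest positive such k is 5.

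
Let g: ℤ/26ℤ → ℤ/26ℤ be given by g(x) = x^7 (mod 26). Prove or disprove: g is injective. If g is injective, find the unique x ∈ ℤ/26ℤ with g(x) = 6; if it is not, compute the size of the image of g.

Computing x^7 mod 26 for each x (by repeated squaring, reducing mod 26 at every step), the values g(0), g(1), …, g(25) are: 0, 1, 24, 3, 4, 21, 20, 19, 18, 9, 10, 15, 12, 13, 14, 11, 16, 17, 8, 7, 6, 5, 22, 23, 2, 25.
Every element of ℤ/26ℤ appears exactly once in this list, so g is a bijection, and in particular injective.
Since g is injective, we read off the preimage of 6 from the same table: g(20) = 6, so g⁻¹(6) = 20.

20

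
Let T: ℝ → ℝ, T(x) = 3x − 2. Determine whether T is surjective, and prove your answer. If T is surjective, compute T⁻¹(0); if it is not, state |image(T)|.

2/3

For any y ∈ ℝ, x = (y + 2)/3 satisfies T(x) = y.
Thus T is surjective.
Since T is surjective, we compute T⁻¹(0) = (0 + 2)/3 = 2/3.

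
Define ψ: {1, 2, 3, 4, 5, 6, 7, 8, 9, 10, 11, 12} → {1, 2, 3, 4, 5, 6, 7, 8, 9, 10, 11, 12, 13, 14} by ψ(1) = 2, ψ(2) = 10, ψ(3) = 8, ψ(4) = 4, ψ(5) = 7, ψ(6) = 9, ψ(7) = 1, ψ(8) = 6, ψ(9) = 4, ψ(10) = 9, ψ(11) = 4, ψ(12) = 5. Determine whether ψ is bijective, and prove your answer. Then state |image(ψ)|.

ψ(4) = 4 = ψ(9) with 4 ≠ 9, so ψ is not injective, hence not bijective.
The image of ψ is {1, 2, 4, 5, 6, 7, 8, 9, 10}, which has 9 elements.

9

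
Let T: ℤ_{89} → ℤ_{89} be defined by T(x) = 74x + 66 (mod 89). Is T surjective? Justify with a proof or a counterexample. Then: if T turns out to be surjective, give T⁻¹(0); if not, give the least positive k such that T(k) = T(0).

40

Since gcd(74, 89) = 1, 74 is invertible modulo 89. Euclid's algorithm: 89 = 1·74 + 15, 74 = 4·15 + 14, 15 = 1·14 + 1; back-substituting gives 1 = 83·74 − 69·89, so 74⁻¹ ≡ 83 (mod 89).
Then y ↦ 83(y − 66) is a two-sided inverse to T, so every y ∈ ℤ_{89} has a preimage.
So T is surjective.
Since T is surjective, we compute T⁻¹(0): solve 74x + 66 ≡ 0 (mod 89), i.e. 74x ≡ 23 (mod 89).
Multiplying by 74⁻¹ = 83 gives x ≡ 83·23 = 1909 = 21·89 + 40 ≡ 40 (mod 89).
Check: T(40) = 74·40 + 66 = 3026 = 34·89 + 0 ≡ 0 (mod 89).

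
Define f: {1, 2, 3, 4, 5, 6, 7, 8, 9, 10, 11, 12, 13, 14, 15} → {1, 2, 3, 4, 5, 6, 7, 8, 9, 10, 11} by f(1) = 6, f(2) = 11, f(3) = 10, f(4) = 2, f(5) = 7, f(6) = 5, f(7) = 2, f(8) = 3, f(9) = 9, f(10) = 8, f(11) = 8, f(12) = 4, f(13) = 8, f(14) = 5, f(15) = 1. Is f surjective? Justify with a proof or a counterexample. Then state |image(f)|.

11

Every element of the codomain has a preimage: 1 = f(15), 2 = f(4), 3 = f(8), 4 = f(12), 5 = f(6), 6 = f(1), 7 = f(5), 8 = f(10), 9 = f(9), 10 = f(3), 11 = f(2).
Hence f is surjective.
The image of f is {1, 2, 3, 4, 5, 6, 7, 8, 9, 10, 11}, which has 11 elements.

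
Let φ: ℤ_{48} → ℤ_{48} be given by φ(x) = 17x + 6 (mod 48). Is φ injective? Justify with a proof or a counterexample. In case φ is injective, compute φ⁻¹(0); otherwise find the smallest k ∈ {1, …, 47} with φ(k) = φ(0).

Recall: φ is injective when φ(u) = φ(v) forces u = v.
If φ(u) = φ(v), then 17u ≡ 17v (mod 48). Because gcd(17, 48) = 1, we may cancel 17 to get u ≡ v (mod 48).
Thus φ is injective.
We now compute 17⁻¹ mod 48 explicitly. Euclid's algorithm: 48 = 2·17 + 14, 17 = 1·14 + 3, 14 = 4·3 + 2, 3 = 1·2 + 1; back-substituting gives 1 = 17·17 − 6·48, so 17⁻¹ ≡ 17 (mod 48).
Since φ is injective, we compute φ⁻¹(0): solve 17x + 6 ≡ 0 (mod 48), i.e. 17x ≡ 42 (mod 48).
Multiplying by 17⁻¹ = 17 gives x ≡ 17·42 = 714 = 14·48 + 42 ≡ 42 (mod 48).
Check: φ(42) = 17·42 + 6 = 720 = 15·48 + 0 ≡ 0 (mod 48).

42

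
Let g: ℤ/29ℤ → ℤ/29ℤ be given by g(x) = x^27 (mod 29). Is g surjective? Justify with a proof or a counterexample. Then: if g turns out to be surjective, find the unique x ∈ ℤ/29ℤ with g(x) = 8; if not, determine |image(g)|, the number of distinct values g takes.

Since 29 is prime, the nonzero elements of ℤ/29ℤ form a cyclic group of order 28.
As gcd(27, 28) = 1, raising to the 27th power is a bijection on this group: if a^27 ≡ b^27 then (ab^{−1})^27 = 1, and the only element of order dividing gcd(27, 28) = 1 is 1, so a = b.
With g(0) = 0 this makes g injective on all of ℤ/29ℤ, hence bijective (finite equal-size domain and codomain). In particular g is surjective.
Since g is surjective, we find the preimage of 8. The inverse of x ↦ x^27 on (ℤ/29ℤ)^× is x ↦ x^27, because 27·27 = 729 = 26·28 + 1 ≡ 1 (mod 28) and x^{28} = 1 for x ≠ 0 (Fermat). So g⁻¹(8) = 8^27 mod 29.
Repeated squaring mod 29: 8^1 ≡ 8, 8^2 ≡ 8² = 64 ≡ 6, 8^4 ≡ 6² = 36 ≡ 7, 8^8 ≡ 7² = 49 ≡ 20, 8^16 ≡ 20² = 400 ≡ 23. Since 27 = 16 + 8 + 2 + 1, 8^27 ≡ 23·20·6·8: 23·20 = 460 ≡ 25, then 25·6 = 150 ≡ 5, then 5·8 = 40 ≡ 11. So 8^27 ≡ 11 (mod 29).
Hence g⁻¹(8) = 11.

11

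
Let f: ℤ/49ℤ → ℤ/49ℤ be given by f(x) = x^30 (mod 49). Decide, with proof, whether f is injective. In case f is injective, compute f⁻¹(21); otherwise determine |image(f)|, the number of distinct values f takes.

8

f(3): Repeated squaring mod 49: 3^1 ≡ 3, 3^2 ≡ 3² = 9, 3^4 ≡ 9² = 81 ≡ 32, 3^8 ≡ 32² = 1024 ≡ 44, 3^16 ≡ 44² = 1936 ≡ 25. Since 30 = 16 + 8 + 4 + 2, 3^30 ≡ 25·44·32·9: 25·44 = 1100 ≡ 22, then 22·32 = 704 ≡ 18, then 18·9 = 162 ≡ 15. So 3^30 ≡ 15 (mod 49).
f(5): Repeated squaring mod 49: 5^1 ≡ 5, 5^2 ≡ 5² = 25, 5^4 ≡ 25² = 625 ≡ 37, 5^8 ≡ 37² = 1369 ≡ 46, 5^16 ≡ 46² = 2116 ≡ 9. Since 30 = 16 + 8 + 4 + 2, 5^30 ≡ 9·46·37·25: 9·46 = 414 ≡ 22, then 22·37 = 814 ≡ 30, then 30·25 = 750 ≡ 15. So 5^30 ≡ 15 (mod 49).
So f(3) = f(5) = 15 while 3 ≠ 5, therefore f is not injective.
Since f is not injective, we determine |image(f)|. Computing x^30 mod 49 for each x (by repeated squaring, reducing mod 49 at every step), the values f(0), f(1), …, f(48) are: 0, 1, 22, 15, 43, 15, 36, 0, 15, 29, 36, 22, 8, 22, 0, 29, 36, 8, 1, 1, 8, 0, 43, 43, 29, 29, 43, 43, 0, 8, 1, 1, 8, 36, 29, 0, 22, 8, 22, 36, 29, 15, 0, 36, 15, 43, 15, 22, 1.
The distinct values are {0, 1, 8, 15, 22, 29, 36, 43}; there are 8 of them.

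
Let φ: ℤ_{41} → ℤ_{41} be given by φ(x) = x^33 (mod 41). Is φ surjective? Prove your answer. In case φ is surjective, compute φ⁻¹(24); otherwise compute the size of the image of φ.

Since 41 is prime, the nonzero elements of ℤ_{41} form a cyclic group of order 40.
As gcd(33, 40) = 1, raising to the 33rd power is a bijection on this group: if s^33 ≡ t^33 then (st^{−1})^33 = 1, and the only element of order dividing gcd(33, 40) = 1 is 1, so s = t.
With φ(0) = 0 this makes φ injective on all of ℤ_{41}, hence bijective (finite equal-size domain and codomain). In particular φ is surjective.
Since φ is surjective, we find the preimage of 24. The inverse of x ↦ x^33 on (ℤ_{41})^× is x ↦ x^17, because 33·17 = 561 = 14·40 + 1 ≡ 1 (mod 40) and x^{40} = 1 for x ≠ 0 (Fermat). So φ⁻¹(24) = 24^17 mod 41.
Repeated squaring mod 41: 24^1 ≡ 24, 24^2 ≡ 24² = 576 ≡ 2, 24^4 ≡ 2² = 4, 24^8 ≡ 4² = 16, 24^16 ≡ 16² = 256 ≡ 10. Since 17 = 16 + 1, 24^17 ≡ 10·24: 10·24 = 240 ≡ 35. So 24^17 ≡ 35 (mod 41).
Hence φ⁻¹(24) = 35.

35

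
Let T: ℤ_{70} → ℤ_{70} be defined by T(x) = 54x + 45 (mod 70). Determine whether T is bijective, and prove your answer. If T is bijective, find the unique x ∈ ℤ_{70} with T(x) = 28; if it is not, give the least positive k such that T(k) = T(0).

Recall: T is injective if T(s) = T(t) implies s = t.
We have gcd(54, 70) = 2 > 1. Taking s = 0 and t = 35: T(0) = 45 and T(35) = 54·35 + 45 = 1935 ≡ 45 (mod 70).
So T(0) = T(35) while 0 ≠ 35, hence T is not injective, hence not bijective.
Since T is not bijective, we find the least positive k with T(k) = T(0): this means 54k ≡ 0 (mod 70), i.e. 70 ∣ 54k. Since gcd(54, 70) = 2, dividing through by 2 this holds exactly when 35 ∣ 27k, and as gcd(27, 35) = 1, exactly when 35 ∣ k.
The smallest positive such k is 35.

35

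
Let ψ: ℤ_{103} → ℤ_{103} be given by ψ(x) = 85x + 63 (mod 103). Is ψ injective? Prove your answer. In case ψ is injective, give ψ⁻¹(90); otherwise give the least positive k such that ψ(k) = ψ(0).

50

Suppose ψ(u) = ψ(v) in ℤ_{103}. Then 85u + 63 ≡ 85v + 63 (mod 103), hence 85(u − v) ≡ 0 (mod 103).
Since gcd(85, 103) = 1, 85 is invertible modulo 103, so u − v ≡ 0 (mod 103), i.e. u = v.
So ψ is injective.
We now compute 85⁻¹ mod 103 explicitly. Euclid's algorithm: 103 = 1·85 + 18, 85 = 4·18 + 13, 18 = 1·13 + 5, 13 = 2·5 + 3, 5 = 1·3 + 2, 3 = 1·2 + 1; back-substituting gives 1 = 40·85 − 33·103, so 85⁻¹ ≡ 40 (mod 103).
Since ψ is injective, we find ψ⁻¹(90): we need 85x ≡ 90 − 63 ≡ 27 (mod 103). Using 85⁻¹ = 40: x ≡ 40·27 = 1080 = 10·103 + 50, so x = 50.
Check: ψ(50) = 85·50 + 63 = 4313 = 41·103 + 90 ≡ 90 (mod 103).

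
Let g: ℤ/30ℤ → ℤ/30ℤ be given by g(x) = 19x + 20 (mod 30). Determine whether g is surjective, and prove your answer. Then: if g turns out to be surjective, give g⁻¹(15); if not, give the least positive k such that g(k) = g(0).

25

By definition, g is surjective if every y in the codomain equals g(x) for some x in the domain.
Since gcd(19, 30) = 1, 19 is invertible modulo 30. Euclid's algorithm: 30 = 1·19 + 11, 19 = 1·11 + 8, 11 = 1·8 + 3, 8 = 2·3 + 2, 3 = 1·2 + 1; back-substituting gives 1 = 19·19 − 12·30, so 19⁻¹ ≡ 19 (mod 30).
For any y ∈ ℤ/30ℤ, x = 19(y − 20) mod 30 satisfies g(x) = 19·19(y − 20) + 20 ≡ y (since 19·19 ≡ 1 mod 30). So every y has a preimage.
So g is surjective.
Since g is surjective, we find g⁻¹(15): we need 19x ≡ 15 − 20 ≡ 25 (mod 30). Using 19⁻¹ = 19: x ≡ 19·25 = 475 = 15·30 + 25, so x = 25.
Check: g(25) = 19·25 + 20 = 495 = 16·30 + 15 ≡ 15 (mod 30).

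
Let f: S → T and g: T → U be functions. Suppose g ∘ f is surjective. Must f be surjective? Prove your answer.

not surjective

No. Take S = {0, 1}, T = {0, 1, 2, 3}, U = {0}, f(a) = 0 for every a ∈ S, and g(b) = 0 for every b ∈ T.
Then g ∘ f is surjective onto {0}, but 3 ∈ T has no preimage under f, so f is not surjective.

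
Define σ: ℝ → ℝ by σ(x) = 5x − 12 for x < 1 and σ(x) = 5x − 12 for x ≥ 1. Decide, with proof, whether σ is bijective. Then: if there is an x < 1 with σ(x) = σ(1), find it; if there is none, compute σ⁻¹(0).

Both pieces are strictly increasing (slopes 5 and 5), so each is injective on its own interval.
The left piece maps (−∞, 1) onto (−∞, −7); the right piece maps [1, ∞) onto [−7, ∞).
Since −7 = −7, the images partition ℝ: σ is injective and surjective, hence bijective.
Because the two images are disjoint, no x < 1 has σ(x) = σ(1), so we compute σ⁻¹(0): 0 lies in [−7, ∞), so solve 5x − 12 = 0: x = (0 + 12)/5 = 12/5.

12/5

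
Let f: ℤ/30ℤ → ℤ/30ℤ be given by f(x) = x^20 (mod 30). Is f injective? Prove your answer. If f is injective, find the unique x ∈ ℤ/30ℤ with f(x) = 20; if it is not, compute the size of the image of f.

f(2): Repeated squaring mod 30: 2^1 ≡ 2, 2^2 ≡ 2² = 4, 2^4 ≡ 4² = 16, 2^8 ≡ 16² = 256 ≡ 16, 2^16 ≡ 16² = 256 ≡ 16. Since 20 = 16 + 4, 2^20 ≡ 16·16: 16·16 = 256 ≡ 16. So 2^20 ≡ 16 (mod 30).
f(4): Repeated squaring mod 30: 4^1 ≡ 4, 4^2 ≡ 4² = 16, 4^4 ≡ 16² = 256 ≡ 16, 4^8 ≡ 16² = 256 ≡ 16, 4^16 ≡ 16² = 256 ≡ 16. Since 20 = 16 + 4, 4^20 ≡ 16·16: 16·16 = 256 ≡ 16. So 4^20 ≡ 16 (mod 30).
So f(2) = f(4) = 16 while 2 ≠ 4, thus f is not injective.
Since f is not injective, we determine |image(f)|. Computing x^20 mod 30 for each x (by repeated squaring, reducing mod 30 at every step), the values f(0), f(1), …, f(29) are: 0, 1, 16, 21, 16, 25, 6, 1, 16, 21, 10, 1, 6, 1, 16, 15, 16, 1, 6, 1, 10, 21, 16, 1, 6, 25, 16, 21, 16, 1.
The distinct values are {0, 1, 6, 10, 15, 16, 21, 25}; there are 8 of them.

8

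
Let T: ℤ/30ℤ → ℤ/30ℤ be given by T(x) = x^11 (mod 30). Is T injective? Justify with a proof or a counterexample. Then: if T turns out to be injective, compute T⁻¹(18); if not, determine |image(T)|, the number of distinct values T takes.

Computing x^11 mod 30 for each x (by repeated squaring, reducing mod 30 at every step), the values T(0), T(1), …, T(29) are: 0, 1, 8, 27, 4, 5, 6, 13, 2, 9, 10, 11, 18, 7, 14, 15, 16, 23, 12, 19, 20, 21, 28, 17, 24, 25, 26, 3, 22, 29.
Every element of ℤ/30ℤ appears exactly once in this list, so T is a bijection, and in particular injective.
Since T is injective, we read off the preimage of 18 from the same table: T(12) = 18, so T⁻¹(18) = 12.

12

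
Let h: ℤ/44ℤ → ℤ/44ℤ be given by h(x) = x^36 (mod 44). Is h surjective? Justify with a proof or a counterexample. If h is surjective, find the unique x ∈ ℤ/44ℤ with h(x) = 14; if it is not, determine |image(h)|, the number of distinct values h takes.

12

h(10): Repeated squaring mod 44: 10^1 ≡ 10, 10^2 ≡ 10² = 100 ≡ 12, 10^4 ≡ 12² = 144 ≡ 12, 10^8 ≡ 12² = 144 ≡ 12, 10^16 ≡ 12² = 144 ≡ 12, 10^32 ≡ 12² = 144 ≡ 12. Since 36 = 32 + 4, 10^36 ≡ 12·12: 12·12 = 144 ≡ 12. So 10^36 ≡ 12 (mod 44).
h(12): Repeated squaring mod 44: 12^1 ≡ 12, 12^2 ≡ 12² = 144 ≡ 12, 12^4 ≡ 12² = 144 ≡ 12, 12^8 ≡ 12² = 144 ≡ 12, 12^16 ≡ 12² = 144 ≡ 12, 12^32 ≡ 12² = 144 ≡ 12. Since 36 = 32 + 4, 12^36 ≡ 12·12: 12·12 = 144 ≡ 12. So 12^36 ≡ 12 (mod 44).
So h(10) = h(12) = 12 while 10 ≠ 12, hence h is not injective.
A non-injective map from the 44-element set ℤ/44ℤ to itself takes at most 43 distinct values, so it cannot be surjective. Hence h is not surjective.
Since h is not surjective, we determine |image(h)|. Computing x^36 mod 44 for each x (by repeated squaring, reducing mod 44 at every step), the values h(0), h(1), …, h(43) are: 0, 1, 20, 25, 4, 5, 16, 37, 36, 9, 12, 33, 12, 9, 36, 37, 16, 5, 4, 25, 20, 1, 0, 1, 20, 25, 4, 5, 16, 37, 36, 9, 12, 33, 12, 9, 36, 37, 16, 5, 4, 25, 20, 1.
The distinct values are {0, 1, 4, 5, 9, 12, 16, 20, 25, 33, 36, 37}; there are 12 of them.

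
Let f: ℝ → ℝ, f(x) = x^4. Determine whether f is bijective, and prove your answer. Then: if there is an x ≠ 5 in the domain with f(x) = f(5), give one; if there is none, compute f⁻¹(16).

f(5) = 625 = (−5)^4 = f(−5) (since 4 is even), with 5 ≠ −5. So f is not injective, hence not bijective.
For the follow-up, such an x exists: taking x = −5 ∈ ℝ gives f(−5) = 625 = f(5) with −5 ≠ 5.

-5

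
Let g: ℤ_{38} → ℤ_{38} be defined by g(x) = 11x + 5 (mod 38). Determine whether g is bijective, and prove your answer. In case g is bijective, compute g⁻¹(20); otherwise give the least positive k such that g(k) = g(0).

Suppose g(s) = g(t) in ℤ_{38}. Then 11s + 5 ≡ 11t + 5 (mod 38), so 11(s − t) ≡ 0 (mod 38).
Since gcd(11, 38) = 1, 11 is invertible modulo 38, hence s − t ≡ 0 (mod 38), i.e. s = t.
We now compute 11⁻¹ mod 38 explicitly. Euclid's algorithm: 38 = 3·11 + 5, 11 = 2·5 + 1; back-substituting gives 1 = 7·11 − 2·38, so 11⁻¹ ≡ 7 (mod 38).
For any y ∈ ℤ_{38}, x = 7(y − 5) mod 38 satisfies g(x) = 11·7(y − 5) + 5 ≡ y (since 11·7 ≡ 1 mod 38). So every y has a preimage.
Hence g is bijective.
Since g is bijective, we compute g⁻¹(20): solve 11x + 5 ≡ 20 (mod 38), i.e. 11x ≡ 15 (mod 38).
Multiplying by 11⁻¹ = 7 gives x ≡ 7·15 = 105 = 2·38 + 29 ≡ 29 (mod 38).
Check: g(29) = 11·29 + 5 = 324 = 8·38 + 20 ≡ 20 (mod 38).

29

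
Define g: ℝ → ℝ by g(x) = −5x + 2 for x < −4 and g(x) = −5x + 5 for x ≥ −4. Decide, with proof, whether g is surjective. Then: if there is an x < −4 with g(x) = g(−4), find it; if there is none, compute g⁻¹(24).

Both pieces are strictly decreasing (slopes −5 and −5), so each is injective on its own interval.
The left piece maps (−∞, −4) onto (22, ∞); the right piece maps [−4, ∞) onto (−∞, 25].
The union (22, ∞) ∪ (−∞, 25] covers ℝ, so g is surjective.
For the follow-up: the images overlap, so an x < −4 with g(x) = g(−4) exists. g(−4) = 25; solving −5x + 2 = 25 for x < −4 gives x = (25 − 2)/(−5) = −23/5.

-23/5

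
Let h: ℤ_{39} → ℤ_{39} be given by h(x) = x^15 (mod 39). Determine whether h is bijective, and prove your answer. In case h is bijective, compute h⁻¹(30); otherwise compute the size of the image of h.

h(2): Repeated squaring mod 39: 2^1 ≡ 2, 2^2 ≡ 2² = 4, 2^4 ≡ 4² = 16, 2^8 ≡ 16² = 256 ≡ 22. Since 15 = 8 + 4 + 2 + 1, 2^15 ≡ 22·16·4·2: 22·16 = 352 ≡ 1, then 1·4 = 4, then 4·2 = 8. So 2^15 ≡ 8 (mod 39).
h(5): Repeated squaring mod 39: 5^1 ≡ 5, 5^2 ≡ 5² = 25, 5^4 ≡ 25² = 625 ≡ 1, 5^8 ≡ 1² = 1. Since 15 = 8 + 4 + 2 + 1, 5^15 ≡ 1·1·25·5: 1·1 = 1, then 1·25 = 25, then 25·5 = 125 ≡ 8. So 5^15 ≡ 8 (mod 39).
So h(2) = h(5) = 8 while 2 ≠ 5, hence h is not injective, hence not bijective.
Since h is not bijective, we determine |image(h)|. Computing x^15 mod 39 for each x (by repeated squaring, reducing mod 39 at every step), the values h(0), h(1), …, h(38) are: 0, 1, 8, 27, 25, 8, 21, 31, 5, 27, 25, 5, 12, 13, 14, 21, 1, 38, 21, 34, 5, 18, 1, 38, 18, 25, 26, 27, 34, 14, 12, 34, 8, 18, 31, 14, 12, 31, 38.
The distinct values are {0, 1, 5, 8, 12, 13, 14, 18, 21, 25, 26, 27, 31, 34, 38}; there are 15 of them.

15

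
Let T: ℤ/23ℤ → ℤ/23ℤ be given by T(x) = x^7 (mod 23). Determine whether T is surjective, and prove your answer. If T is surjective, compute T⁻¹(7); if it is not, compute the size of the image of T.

11

Since 23 is prime, the nonzero elements of ℤ/23ℤ form a cyclic group of order 22.
As gcd(7, 22) = 1, raising to the 7th power is a bijection on this group: if u^7 ≡ v^7 then (uv^{−1})^7 = 1, and the only element of order dividing gcd(7, 22) = 1 is 1, so u = v.
With T(0) = 0 this makes T injective on all of ℤ/23ℤ, hence bijective (finite equal-size domain and codomain). In particular T is surjective.
Since T is surjective, we find the preimage of 7. The inverse of x ↦ x^7 on (ℤ/23ℤ)^× is x ↦ x^19, because 7·19 = 133 = 6·22 + 1 ≡ 1 (mod 22) and x^{22} = 1 for x ≠ 0 (Fermat). So T⁻¹(7) = 7^19 mod 23.
Repeated squaring mod 23: 7^1 ≡ 7, 7^2 ≡ 7² = 49 ≡ 3, 7^4 ≡ 3² = 9, 7^8 ≡ 9² = 81 ≡ 12, 7^16 ≡ 12² = 144 ≡ 6. Since 19 = 16 + 2 + 1, 7^19 ≡ 6·3·7: 6·3 = 18, then 18·7 = 126 ≡ 11. So 7^19 ≡ 11 (mod 23).
Hence T⁻¹(7) = 11.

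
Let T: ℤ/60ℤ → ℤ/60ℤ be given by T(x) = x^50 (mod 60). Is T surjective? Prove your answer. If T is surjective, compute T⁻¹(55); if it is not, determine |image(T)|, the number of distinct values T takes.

T(2): Repeated squaring mod 60: 2^1 ≡ 2, 2^2 ≡ 2² = 4, 2^4 ≡ 4² = 16, 2^8 ≡ 16² = 256 ≡ 16, 2^16 ≡ 16² = 256 ≡ 16, 2^32 ≡ 16² = 256 ≡ 16. Since 50 = 32 + 16 + 2, 2^50 ≡ 16·16·4: 16·16 = 256 ≡ 16, then 16·4 = 64 ≡ 4. So 2^50 ≡ 4 (mod 60).
T(8): Repeated squaring mod 60: 8^1 ≡ 8, 8^2 ≡ 8² = 64 ≡ 4, 8^4 ≡ 4² = 16, 8^8 ≡ 16² = 256 ≡ 16, 8^16 ≡ 16² = 256 ≡ 16, 8^32 ≡ 16² = 256 ≡ 16. Since 50 = 32 + 16 + 2, 8^50 ≡ 16·16·4: 16·16 = 256 ≡ 16, then 16·4 = 64 ≡ 4. So 8^50 ≡ 4 (mod 60).
So T(2) = T(8) = 4 while 2 ≠ 8, so T is not injective.
A non-injective map from the 60-element set ℤ/60ℤ to itself takes at most 59 distinct values, so it cannot be surjective. Hence T is not surjective.
Since T is not surjective, we determine |image(T)|. Computing x^50 mod 60 for each x (by repeated squaring, reducing mod 60 at every step), the values T(0), T(1), …, T(59) are: 0, 1, 4, 9, 16, 25, 36, 49, 4, 21, 40, 1, 24, 49, 16, 45, 16, 49, 24, 1, 40, 21, 4, 49, 36, 25, 16, 9, 4, 1, 0, 1, 4, 9, 16, 25, 36, 49, 4, 21, 40, 1, 24, 49, 16, 45, 16, 49, 24, 1, 40, 21, 4, 49, 36, 25, 16, 9, 4, 1.
The distinct values are {0, 1, 4, 9, 16, 21, 24, 25, 36, 40, 45, 49}; there are 12 of them.

12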